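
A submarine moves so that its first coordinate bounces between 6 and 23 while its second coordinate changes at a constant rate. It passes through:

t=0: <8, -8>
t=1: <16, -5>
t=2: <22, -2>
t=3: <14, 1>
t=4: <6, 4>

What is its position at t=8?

The first coordinate travels 8 per step and bounces off the walls at 6 and 23.
  step 5: 6 → 14
  step 6: 14 → 22
  step 7: 22 → 16
  step 8: 16 → 8
The second coordinate changes by +3 each step: at step 8 it is 16.

<8, 16>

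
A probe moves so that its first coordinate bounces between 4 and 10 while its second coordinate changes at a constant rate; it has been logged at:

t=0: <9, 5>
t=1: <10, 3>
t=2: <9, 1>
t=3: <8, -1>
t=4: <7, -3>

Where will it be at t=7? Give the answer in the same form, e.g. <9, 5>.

<4, -9>

The first coordinate reflects between 4 and 10, moving 1 per step.
  step 5: 7 → 6
  step 6: 6 → 5
  step 7: 5 → 4
The second coordinate changes by -2 each step: at step 7 it is -9.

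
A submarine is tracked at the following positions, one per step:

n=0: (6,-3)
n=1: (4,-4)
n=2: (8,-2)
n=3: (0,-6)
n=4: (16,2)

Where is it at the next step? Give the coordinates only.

Consecutive displacements (-2,-1), (+4,+2), (-8,-4), (+16,+8) scale by a factor of -2 each step.
step 5: (16,2) + (-32,-16) → (-16,-14)

(-16,-14)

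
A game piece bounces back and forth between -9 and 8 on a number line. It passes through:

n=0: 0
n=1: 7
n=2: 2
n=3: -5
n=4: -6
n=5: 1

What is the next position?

8

The value reflects between -9 and 8, moving 7 per step.
  step 6: 1 → 8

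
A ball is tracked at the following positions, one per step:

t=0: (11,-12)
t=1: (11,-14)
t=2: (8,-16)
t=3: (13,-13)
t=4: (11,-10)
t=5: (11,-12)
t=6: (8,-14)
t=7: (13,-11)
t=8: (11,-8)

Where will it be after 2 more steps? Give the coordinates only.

(8,-12)

The moves between consecutive positions are (+0,-2), (-3,-2), (+5,+3), (-2,+3), (+0,-2), (-3,-2), (+5,+3), (-2,+3); they repeat the 4-cycle [(+0,-2), (-3,-2), (+5,+3), (-2,+3)].
step 9: apply (+0,-2) → (11,-10)
step 10: apply (-3,-2) → (8,-12)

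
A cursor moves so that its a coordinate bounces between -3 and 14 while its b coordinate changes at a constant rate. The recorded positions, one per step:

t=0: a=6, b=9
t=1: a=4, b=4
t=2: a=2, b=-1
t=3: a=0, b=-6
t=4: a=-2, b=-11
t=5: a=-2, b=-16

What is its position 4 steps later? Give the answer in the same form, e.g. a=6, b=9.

The a coordinate reflects between -3 and 14, moving 2 per step.
  step 6: -2 → 0
  step 7: 0 → 2
  step 8: 2 → 4
  step 9: 4 → 6
The b coordinate changes by -5 each step: at step 9 it is -36.

a=6, b=-36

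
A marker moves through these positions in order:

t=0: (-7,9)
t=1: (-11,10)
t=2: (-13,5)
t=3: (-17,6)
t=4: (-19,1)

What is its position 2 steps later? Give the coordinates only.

(-25,-3)

Differencing gives (-4,+1), (-2,-5), (-4,+1), (-2,-5). This is the pattern (-4,+1), (-2,-5) repeated.
step 5: apply (-4,+1) → (-23,2)
step 6: apply (-2,-5) → (-25,-3)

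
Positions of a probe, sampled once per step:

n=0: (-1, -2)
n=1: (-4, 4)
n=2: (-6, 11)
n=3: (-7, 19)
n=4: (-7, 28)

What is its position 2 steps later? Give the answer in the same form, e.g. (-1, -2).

(-4, 49)

First differences are (-3, +6), (-2, +7), (-1, +8), (+0, +9); their common second difference is (+1, +1) (constant acceleration).
step 5: (-7, 28) + (+1, +10) → (-6, 38)
step 6: (-6, 38) + (+2, +11) → (-4, 49)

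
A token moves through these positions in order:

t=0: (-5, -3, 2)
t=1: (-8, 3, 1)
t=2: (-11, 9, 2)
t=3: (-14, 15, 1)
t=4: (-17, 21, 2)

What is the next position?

First: linear, -3 per step → -20 at step 5.
Second: linear, +6 per step → 27 at step 5.
Third: cycles through 2, 1 every 2 steps. Step 5 lands at position 1 of the cycle → 1.

(-20, 27, 1)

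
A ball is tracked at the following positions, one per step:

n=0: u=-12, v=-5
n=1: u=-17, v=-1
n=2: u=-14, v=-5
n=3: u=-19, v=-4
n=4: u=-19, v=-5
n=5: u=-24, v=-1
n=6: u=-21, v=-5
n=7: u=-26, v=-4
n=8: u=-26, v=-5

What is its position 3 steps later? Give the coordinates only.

Step-to-step displacements: (-5, +4), (+3, -4), (-5, +1), (+0, -1), (-5, +4), (+3, -4), (-5, +1), (+0, -1) — a repeating cycle of length 4.
step 9: apply (-5, +4) → u=-31, v=-1
step 10: apply (+3, -4) → u=-28, v=-5
step 11: apply (-5, +1) → u=-33, v=-4

u=-33, v=-4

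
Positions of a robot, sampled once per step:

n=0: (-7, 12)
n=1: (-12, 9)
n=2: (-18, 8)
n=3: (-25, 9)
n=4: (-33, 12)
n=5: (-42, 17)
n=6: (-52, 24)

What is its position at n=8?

(-75, 44)

Taking differences between consecutive positions: (-5, -3), (-6, -1), (-7, +1), (-8, +3), (-9, +5), (-10, +7). These grow by (-1, +2) each step.
step 7: (-52, 24) + (-11, +9) → (-63, 33)
step 8: (-63, 33) + (-12, +11) → (-75, 44)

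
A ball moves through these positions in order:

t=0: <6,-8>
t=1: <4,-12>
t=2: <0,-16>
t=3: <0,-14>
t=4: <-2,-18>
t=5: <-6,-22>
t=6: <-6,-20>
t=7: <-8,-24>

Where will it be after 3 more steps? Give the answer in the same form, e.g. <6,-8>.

Differencing gives <-2,-4>, <-4,-4>, <+0,+2>, <-2,-4>, <-4,-4>, <+0,+2>, <-2,-4>. This is the pattern <-2,-4>, <-4,-4>, <+0,+2> repeated.
step 8: apply <-4,-4> → <-12,-28>
step 9: apply <+0,+2> → <-12,-26>
step 10: apply <-2,-4> → <-14,-30>

<-14,-30>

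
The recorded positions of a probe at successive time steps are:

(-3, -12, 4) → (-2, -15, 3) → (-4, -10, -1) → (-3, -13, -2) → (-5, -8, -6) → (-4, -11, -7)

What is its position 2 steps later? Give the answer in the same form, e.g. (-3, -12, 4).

Step-to-step displacements: (+1, -3, -1), (-2, +5, -4), (+1, -3, -1), (-2, +5, -4), (+1, -3, -1) — a repeating cycle of length 2.
step 6: apply (-2, +5, -4) → (-6, -6, -11)
step 7: apply (+1, -3, -1) → (-5, -9, -12)

(-5, -9, -12)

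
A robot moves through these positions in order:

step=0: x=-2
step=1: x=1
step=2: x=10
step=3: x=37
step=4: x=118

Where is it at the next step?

Consecutive displacements +3, +9, +27, +81 scale by a factor of 3 each step.
step 5: 118 + 243 → x=361

x=361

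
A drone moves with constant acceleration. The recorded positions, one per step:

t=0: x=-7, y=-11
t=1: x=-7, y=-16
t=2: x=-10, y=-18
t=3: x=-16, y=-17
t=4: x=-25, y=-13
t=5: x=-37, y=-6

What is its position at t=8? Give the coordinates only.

x=-91, y=33

Taking differences between consecutive positions: (+0,-5), (-3,-2), (-6,+1), (-9,+4), (-12,+7). These grow by (-3,+3) each step.
step 6: x=-37, y=-6 + (-15,+10) → x=-52, y=4
step 7: x=-52, y=4 + (-18,+13) → x=-70, y=17
step 8: x=-70, y=17 + (-21,+16) → x=-91, y=33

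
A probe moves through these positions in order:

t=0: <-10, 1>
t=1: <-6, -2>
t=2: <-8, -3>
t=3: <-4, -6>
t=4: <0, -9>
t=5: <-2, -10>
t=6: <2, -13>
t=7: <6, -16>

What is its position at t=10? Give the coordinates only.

The moves between consecutive positions are <+4, -3>, <-2, -1>, <+4, -3>, <+4, -3>, <-2, -1>, <+4, -3>, <+4, -3>; they repeat the 3-cycle [<+4, -3>, <-2, -1>, <+4, -3>].
step 8: apply <-2, -1> → <4, -17>
step 9: apply <+4, -3> → <8, -20>
step 10: apply <+4, -3> → <12, -23>

<12, -23>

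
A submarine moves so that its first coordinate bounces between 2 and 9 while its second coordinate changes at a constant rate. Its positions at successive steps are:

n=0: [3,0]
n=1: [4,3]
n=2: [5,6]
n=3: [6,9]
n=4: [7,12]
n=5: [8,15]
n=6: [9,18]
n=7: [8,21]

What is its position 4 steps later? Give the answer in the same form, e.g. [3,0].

[4,33]

The first coordinate reflects between 2 and 9, moving 1 per step.
  step 8: 8 → 7
  step 9: 7 → 6
  step 10: 6 → 5
  step 11: 5 → 4
The second coordinate changes by +3 each step: at step 11 it is 33.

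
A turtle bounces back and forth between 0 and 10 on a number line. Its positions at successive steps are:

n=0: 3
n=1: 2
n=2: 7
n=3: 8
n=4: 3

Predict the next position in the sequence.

2

The value travels 5 per step and bounces off the walls at 0 and 10.
  step 5: 3 → 2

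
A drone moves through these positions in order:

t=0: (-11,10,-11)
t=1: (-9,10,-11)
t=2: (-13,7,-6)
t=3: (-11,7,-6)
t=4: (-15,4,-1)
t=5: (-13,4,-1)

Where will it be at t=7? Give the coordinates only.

Step-to-step displacements: (+2,+0,+0), (-4,-3,+5), (+2,+0,+0), (-4,-3,+5), (+2,+0,+0) — a repeating cycle of length 2.
step 6: apply (-4,-3,+5) → (-17,1,4)
step 7: apply (+2,+0,+0) → (-15,1,4)

(-15,1,4)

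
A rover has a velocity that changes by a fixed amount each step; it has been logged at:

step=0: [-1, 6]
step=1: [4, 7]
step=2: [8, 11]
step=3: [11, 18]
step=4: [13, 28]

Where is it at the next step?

[14, 41]

First differences are [+5, +1], [+4, +4], [+3, +7], [+2, +10]; their common second difference is [-1, +3] (constant acceleration).
step 5: [13, 28] + [+1, +13] → [14, 41]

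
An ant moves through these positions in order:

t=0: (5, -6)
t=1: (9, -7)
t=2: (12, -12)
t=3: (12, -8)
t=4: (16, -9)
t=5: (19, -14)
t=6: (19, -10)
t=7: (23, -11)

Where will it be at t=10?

Differencing gives (+4, -1), (+3, -5), (+0, +4), (+4, -1), (+3, -5), (+0, +4), (+4, -1). This is the pattern (+4, -1), (+3, -5), (+0, +4) repeated.
step 8: apply (+3, -5) → (26, -16)
step 9: apply (+0, +4) → (26, -12)
step 10: apply (+4, -1) → (30, -13)

(30, -13)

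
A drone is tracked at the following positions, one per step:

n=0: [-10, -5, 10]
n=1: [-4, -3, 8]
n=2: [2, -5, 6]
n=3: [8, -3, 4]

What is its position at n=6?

[26, -5, -2]

The first coordinate changes by +6 each step, so at step 6 it is -10 + 6·(6) = 26.
The second coordinate repeats the cycle [-5, -3] with period 2; step 6 mod 2 = 0, giving -5.
The third coordinate changes by -2 each step, so at step 6 it is 10 + 6·(-2) = -2.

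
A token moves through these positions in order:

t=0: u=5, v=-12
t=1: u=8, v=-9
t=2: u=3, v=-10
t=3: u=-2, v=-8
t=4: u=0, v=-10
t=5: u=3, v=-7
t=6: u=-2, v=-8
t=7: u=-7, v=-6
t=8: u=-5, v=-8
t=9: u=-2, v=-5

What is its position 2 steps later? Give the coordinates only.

u=-12, v=-4

Step-to-step displacements: (+3, +3), (-5, -1), (-5, +2), (+2, -2), (+3, +3), (-5, -1), (-5, +2), (+2, -2), (+3, +3) — a repeating cycle of length 4.
step 10: apply (-5, -1) → u=-7, v=-6
step 11: apply (-5, +2) → u=-12, v=-4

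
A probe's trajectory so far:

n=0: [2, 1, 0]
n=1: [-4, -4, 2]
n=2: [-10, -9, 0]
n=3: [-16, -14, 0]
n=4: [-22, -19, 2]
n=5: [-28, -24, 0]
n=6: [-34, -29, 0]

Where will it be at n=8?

First: linear, -6 per step → -46 at step 8.
Second: linear, -5 per step → -39 at step 8.
Third: cycles through 0, 2, 0 every 3 steps. Step 8 lands at position 2 of the cycle → 0.

[-46, -39, 0]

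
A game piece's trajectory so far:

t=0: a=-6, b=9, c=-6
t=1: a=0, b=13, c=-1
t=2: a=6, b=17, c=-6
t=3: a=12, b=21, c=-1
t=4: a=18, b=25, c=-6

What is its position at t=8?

A: linear, +6 per step → 42 at step 8.
B: linear, +4 per step → 41 at step 8.
C: cycles through -6, -1 every 2 steps. Step 8 lands at position 0 of the cycle → -6.

a=42, b=41, c=-6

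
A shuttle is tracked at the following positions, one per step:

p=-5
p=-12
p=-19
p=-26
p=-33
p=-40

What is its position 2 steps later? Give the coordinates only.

Constant displacement of -7 per step.
step 6: -40 − 7 → p=-47
step 7: -47 − 7 → p=-54

p=-54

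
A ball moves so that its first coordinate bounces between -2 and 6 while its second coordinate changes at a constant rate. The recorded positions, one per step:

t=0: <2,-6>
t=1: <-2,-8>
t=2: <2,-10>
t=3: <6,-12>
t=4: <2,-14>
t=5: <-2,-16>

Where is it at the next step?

<2,-18>

The first coordinate reflects between -2 and 6, moving 4 per step.
  step 6: -2 → 2
The second coordinate changes by -2 each step: at step 6 it is -18.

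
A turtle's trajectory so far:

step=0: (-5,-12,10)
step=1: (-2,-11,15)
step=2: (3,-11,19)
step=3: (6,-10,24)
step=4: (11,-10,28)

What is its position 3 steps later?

(22,-8,42)

Step-to-step displacements: (+3,+1,+5), (+5,+0,+4), (+3,+1,+5), (+5,+0,+4) — a repeating cycle of length 2.
step 5: apply (+3,+1,+5) → (14,-9,33)
step 6: apply (+5,+0,+4) → (19,-9,37)
step 7: apply (+3,+1,+5) → (22,-8,42)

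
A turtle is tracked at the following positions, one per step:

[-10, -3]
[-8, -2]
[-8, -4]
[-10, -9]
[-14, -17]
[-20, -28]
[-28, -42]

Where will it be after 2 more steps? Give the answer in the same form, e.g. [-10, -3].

Successive displacements: [+2, +1], [+0, -2], [-2, -5], [-4, -8], [-6, -11], [-8, -14] — each changes by [-2, -3].
step 7: [-28, -42] + [-10, -17] → [-38, -59]
step 8: [-38, -59] + [-12, -20] → [-50, -79]

[-50, -79]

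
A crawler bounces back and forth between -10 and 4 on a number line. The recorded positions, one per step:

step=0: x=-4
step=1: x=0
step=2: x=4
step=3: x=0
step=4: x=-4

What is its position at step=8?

x=0

The value travels 4 per step and bounces off the walls at -10 and 4.
  step 5: -4 → -8
  step 6: -8 → -8
  step 7: -8 → -4
  step 8: -4 → 0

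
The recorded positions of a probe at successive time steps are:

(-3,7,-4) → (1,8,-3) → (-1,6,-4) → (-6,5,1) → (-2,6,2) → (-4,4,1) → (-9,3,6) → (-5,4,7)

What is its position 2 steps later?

(-12,1,11)

Differencing gives (+4,+1,+1), (-2,-2,-1), (-5,-1,+5), (+4,+1,+1), (-2,-2,-1), (-5,-1,+5), (+4,+1,+1). This is the pattern (+4,+1,+1), (-2,-2,-1), (-5,-1,+5) repeated.
step 8: apply (-2,-2,-1) → (-7,2,6)
step 9: apply (-5,-1,+5) → (-12,1,11)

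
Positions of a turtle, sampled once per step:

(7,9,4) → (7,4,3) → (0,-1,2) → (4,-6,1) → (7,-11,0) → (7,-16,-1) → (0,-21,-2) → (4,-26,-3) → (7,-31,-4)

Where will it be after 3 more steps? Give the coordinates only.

(4,-46,-7)

First: cycles through 7, 7, 0, 4 every 4 steps. Step 11 lands at position 3 of the cycle → 4.
Second: linear, -5 per step → -46 at step 11.
Third: linear, -1 per step → -7 at step 11.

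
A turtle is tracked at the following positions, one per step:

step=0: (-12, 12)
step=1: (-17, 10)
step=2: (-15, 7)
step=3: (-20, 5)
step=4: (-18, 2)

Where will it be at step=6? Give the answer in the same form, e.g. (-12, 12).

Step-to-step displacements: (-5, -2), (+2, -3), (-5, -2), (+2, -3) — a repeating cycle of length 2.
step 5: apply (-5, -2) → (-23, 0)
step 6: apply (+2, -3) → (-21, -3)

(-21, -3)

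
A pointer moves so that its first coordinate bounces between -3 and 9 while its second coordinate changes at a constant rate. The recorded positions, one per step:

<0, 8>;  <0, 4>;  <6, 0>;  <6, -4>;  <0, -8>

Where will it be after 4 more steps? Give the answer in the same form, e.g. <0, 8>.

<0, -24>

The first coordinate reflects between -3 and 9, moving 6 per step.
  step 5: 0 → 0
  step 6: 0 → 6
  step 7: 6 → 6
  step 8: 6 → 0
The second coordinate changes by -4 each step: at step 8 it is -24.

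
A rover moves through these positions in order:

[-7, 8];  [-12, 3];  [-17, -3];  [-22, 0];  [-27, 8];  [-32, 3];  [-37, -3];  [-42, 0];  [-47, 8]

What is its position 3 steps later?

First: linear, -5 per step → -62 at step 11.
Second: cycles through 8, 3, -3, 0 every 4 steps. Step 11 lands at position 3 of the cycle → 0.

[-62, 0]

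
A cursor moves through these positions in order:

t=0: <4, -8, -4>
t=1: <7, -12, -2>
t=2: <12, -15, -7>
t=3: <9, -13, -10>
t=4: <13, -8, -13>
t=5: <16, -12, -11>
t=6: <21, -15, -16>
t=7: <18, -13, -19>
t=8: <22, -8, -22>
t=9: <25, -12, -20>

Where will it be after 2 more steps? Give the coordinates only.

Differencing gives <+3, -4, +2>, <+5, -3, -5>, <-3, +2, -3>, <+4, +5, -3>, <+3, -4, +2>, <+5, -3, -5>, <-3, +2, -3>, <+4, +5, -3>, <+3, -4, +2>. This is the pattern <+3, -4, +2>, <+5, -3, -5>, <-3, +2, -3>, <+4, +5, -3> repeated.
step 10: apply <+5, -3, -5> → <30, -15, -25>
step 11: apply <-3, +2, -3> → <27, -13, -28>

<27, -13, -28>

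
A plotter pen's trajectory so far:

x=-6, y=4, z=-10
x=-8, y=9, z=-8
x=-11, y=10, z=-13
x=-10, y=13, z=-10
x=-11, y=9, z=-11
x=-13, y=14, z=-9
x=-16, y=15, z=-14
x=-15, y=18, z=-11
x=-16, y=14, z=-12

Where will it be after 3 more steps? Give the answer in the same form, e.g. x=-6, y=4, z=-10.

x=-20, y=23, z=-12

The moves between consecutive positions are (-2, +5, +2), (-3, +1, -5), (+1, +3, +3), (-1, -4, -1), (-2, +5, +2), (-3, +1, -5), (+1, +3, +3), (-1, -4, -1); they repeat the 4-cycle [(-2, +5, +2), (-3, +1, -5), (+1, +3, +3), (-1, -4, -1)].
step 9: apply (-2, +5, +2) → x=-18, y=19, z=-10
step 10: apply (-3, +1, -5) → x=-21, y=20, z=-15
step 11: apply (+1, +3, +3) → x=-20, y=23, z=-12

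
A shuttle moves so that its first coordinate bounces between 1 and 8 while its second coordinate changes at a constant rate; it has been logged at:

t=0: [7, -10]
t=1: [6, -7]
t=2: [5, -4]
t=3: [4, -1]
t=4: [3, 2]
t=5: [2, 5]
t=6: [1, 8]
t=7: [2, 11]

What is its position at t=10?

The first coordinate travels 1 per step and bounces off the walls at 1 and 8.
  step 8: 2 → 3
  step 9: 3 → 4
  step 10: 4 → 5
The second coordinate changes by +3 each step: at step 10 it is 20.

[5, 20]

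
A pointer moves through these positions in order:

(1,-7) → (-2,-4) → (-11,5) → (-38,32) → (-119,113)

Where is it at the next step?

Consecutive displacements (-3,+3), (-9,+9), (-27,+27), (-81,+81) scale by a factor of 3 each step.
step 5: (-119,113) + (-243,+243) → (-362,356)

(-362,356)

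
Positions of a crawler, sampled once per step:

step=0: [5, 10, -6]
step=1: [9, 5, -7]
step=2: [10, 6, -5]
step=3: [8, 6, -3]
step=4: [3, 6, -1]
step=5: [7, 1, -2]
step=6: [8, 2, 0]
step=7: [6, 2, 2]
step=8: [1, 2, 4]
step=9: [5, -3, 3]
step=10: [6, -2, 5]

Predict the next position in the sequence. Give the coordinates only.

Differencing gives [+4, -5, -1], [+1, +1, +2], [-2, +0, +2], [-5, +0, +2], [+4, -5, -1], [+1, +1, +2], [-2, +0, +2], [-5, +0, +2], [+4, -5, -1], [+1, +1, +2]. This is the pattern [+4, -5, -1], [+1, +1, +2], [-2, +0, +2], [-5, +0, +2] repeated.
step 11: apply [-2, +0, +2] → [4, -2, 7]

[4, -2, 7]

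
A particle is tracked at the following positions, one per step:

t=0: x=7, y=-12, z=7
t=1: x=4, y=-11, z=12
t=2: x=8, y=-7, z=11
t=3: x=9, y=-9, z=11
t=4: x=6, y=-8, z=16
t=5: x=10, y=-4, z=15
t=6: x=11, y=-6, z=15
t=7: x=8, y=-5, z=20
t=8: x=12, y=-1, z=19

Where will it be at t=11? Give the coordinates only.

x=14, y=2, z=23

Differencing gives (-3, +1, +5), (+4, +4, -1), (+1, -2, +0), (-3, +1, +5), (+4, +4, -1), (+1, -2, +0), (-3, +1, +5), (+4, +4, -1). This is the pattern (-3, +1, +5), (+4, +4, -1), (+1, -2, +0) repeated.
step 9: apply (+1, -2, +0) → x=13, y=-3, z=19
step 10: apply (-3, +1, +5) → x=10, y=-2, z=24
step 11: apply (+4, +4, -1) → x=14, y=2, z=23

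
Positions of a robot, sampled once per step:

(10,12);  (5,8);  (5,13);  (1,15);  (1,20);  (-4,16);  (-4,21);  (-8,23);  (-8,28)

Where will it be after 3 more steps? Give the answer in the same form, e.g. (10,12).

The moves between consecutive positions are (-5,-4), (+0,+5), (-4,+2), (+0,+5), (-5,-4), (+0,+5), (-4,+2), (+0,+5); they repeat the 4-cycle [(-5,-4), (+0,+5), (-4,+2), (+0,+5)].
step 9: apply (-5,-4) → (-13,24)
step 10: apply (+0,+5) → (-13,29)
step 11: apply (-4,+2) → (-17,31)

(-17,31)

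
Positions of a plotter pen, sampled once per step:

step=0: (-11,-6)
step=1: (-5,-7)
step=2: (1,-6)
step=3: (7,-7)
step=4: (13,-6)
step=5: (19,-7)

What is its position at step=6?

The first coordinate changes by +6 each step, so at step 6 it is -11 + 6·(6) = 25.
The second coordinate repeats the cycle [-6, -7] with period 2; step 6 mod 2 = 0, giving -6.

(25,-6)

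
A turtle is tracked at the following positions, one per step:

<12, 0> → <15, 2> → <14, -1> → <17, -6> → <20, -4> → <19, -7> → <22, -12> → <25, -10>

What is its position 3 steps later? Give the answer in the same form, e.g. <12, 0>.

Step-to-step displacements: <+3, +2>, <-1, -3>, <+3, -5>, <+3, +2>, <-1, -3>, <+3, -5>, <+3, +2> — a repeating cycle of length 3.
step 8: apply <-1, -3> → <24, -13>
step 9: apply <+3, -5> → <27, -18>
step 10: apply <+3, +2> → <30, -16>

<30, -16>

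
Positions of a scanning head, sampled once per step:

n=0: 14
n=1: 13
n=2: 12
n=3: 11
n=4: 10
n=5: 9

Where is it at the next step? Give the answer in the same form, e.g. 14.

Each step adds -1 to the position.
step 6: 9 − 1 → 8

8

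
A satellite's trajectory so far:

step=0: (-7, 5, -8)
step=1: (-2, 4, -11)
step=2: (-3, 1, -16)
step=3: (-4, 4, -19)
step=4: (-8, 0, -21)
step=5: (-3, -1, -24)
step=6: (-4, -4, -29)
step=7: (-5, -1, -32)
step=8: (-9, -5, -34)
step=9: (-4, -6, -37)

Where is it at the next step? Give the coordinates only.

(-5, -9, -42)

The moves between consecutive positions are (+5, -1, -3), (-1, -3, -5), (-1, +3, -3), (-4, -4, -2), (+5, -1, -3), (-1, -3, -5), (-1, +3, -3), (-4, -4, -2), (+5, -1, -3); they repeat the 4-cycle [(+5, -1, -3), (-1, -3, -5), (-1, +3, -3), (-4, -4, -2)].
step 10: apply (-1, -3, -5) → (-5, -9, -42)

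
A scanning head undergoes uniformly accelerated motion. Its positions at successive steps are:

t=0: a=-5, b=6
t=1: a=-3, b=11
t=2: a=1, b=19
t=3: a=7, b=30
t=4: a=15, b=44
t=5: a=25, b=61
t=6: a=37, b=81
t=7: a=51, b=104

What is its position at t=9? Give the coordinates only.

Successive displacements: (+2, +5), (+4, +8), (+6, +11), (+8, +14), (+10, +17), (+12, +20), (+14, +23) — each changes by (+2, +3).
step 8: a=51, b=104 + (+16, +26) → a=67, b=130
step 9: a=67, b=130 + (+18, +29) → a=85, b=159

a=85, b=159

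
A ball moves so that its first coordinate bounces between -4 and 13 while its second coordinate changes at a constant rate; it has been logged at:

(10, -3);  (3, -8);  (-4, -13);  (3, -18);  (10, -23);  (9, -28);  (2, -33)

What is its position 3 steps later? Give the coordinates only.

The first coordinate travels 7 per step and bounces off the walls at -4 and 13.
  step 7: 2 → -3
  step 8: -3 → 4
  step 9: 4 → 11
The second coordinate changes by -5 each step: at step 9 it is -48.

(11, -48)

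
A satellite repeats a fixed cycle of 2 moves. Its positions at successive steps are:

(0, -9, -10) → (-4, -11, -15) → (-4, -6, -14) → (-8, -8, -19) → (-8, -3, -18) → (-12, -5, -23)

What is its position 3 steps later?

Differencing gives (-4, -2, -5), (+0, +5, +1), (-4, -2, -5), (+0, +5, +1), (-4, -2, -5). This is the pattern (-4, -2, -5), (+0, +5, +1) repeated.
step 6: apply (+0, +5, +1) → (-12, 0, -22)
step 7: apply (-4, -2, -5) → (-16, -2, -27)
step 8: apply (+0, +5, +1) → (-16, 3, -26)

(-16, 3, -26)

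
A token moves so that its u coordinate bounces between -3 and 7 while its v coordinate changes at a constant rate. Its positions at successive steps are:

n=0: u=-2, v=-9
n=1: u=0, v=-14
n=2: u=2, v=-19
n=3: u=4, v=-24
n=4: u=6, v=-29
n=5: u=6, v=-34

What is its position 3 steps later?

u=0, v=-49

The u coordinate reflects between -3 and 7, moving 2 per step.
  step 6: 6 → 4
  step 7: 4 → 2
  step 8: 2 → 0
The v coordinate changes by -5 each step: at step 8 it is -49.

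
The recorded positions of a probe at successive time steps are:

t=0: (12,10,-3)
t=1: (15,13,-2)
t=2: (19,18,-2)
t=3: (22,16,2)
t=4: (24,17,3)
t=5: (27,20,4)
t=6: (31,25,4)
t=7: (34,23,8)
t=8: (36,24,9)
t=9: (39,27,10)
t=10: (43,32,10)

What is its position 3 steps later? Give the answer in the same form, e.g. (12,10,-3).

Step-to-step displacements: (+3,+3,+1), (+4,+5,+0), (+3,-2,+4), (+2,+1,+1), (+3,+3,+1), (+4,+5,+0), (+3,-2,+4), (+2,+1,+1), (+3,+3,+1), (+4,+5,+0) — a repeating cycle of length 4.
step 11: apply (+3,-2,+4) → (46,30,14)
step 12: apply (+2,+1,+1) → (48,31,15)
step 13: apply (+3,+3,+1) → (51,34,16)

(51,34,16)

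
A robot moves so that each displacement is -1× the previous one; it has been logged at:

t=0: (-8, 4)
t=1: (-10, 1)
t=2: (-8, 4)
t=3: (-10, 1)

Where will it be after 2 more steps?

The jumps are (-2, -3), (+2, +3), (-2, -3) — a geometric progression with ratio -1.
step 4: (-10, 1) + (+2, +3) → (-8, 4)
step 5: (-8, 4) + (-2, -3) → (-10, 1)

(-10, 1)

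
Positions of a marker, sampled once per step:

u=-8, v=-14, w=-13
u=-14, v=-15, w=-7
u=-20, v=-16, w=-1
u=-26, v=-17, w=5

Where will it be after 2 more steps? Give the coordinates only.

The position changes by (-6,-1,+6) every step.
step 4: u=-26, v=-17, w=5 + (-6,-1,+6) → u=-32, v=-18, w=11
step 5: u=-32, v=-18, w=11 + (-6,-1,+6) → u=-38, v=-19, w=17

u=-38, v=-19, w=17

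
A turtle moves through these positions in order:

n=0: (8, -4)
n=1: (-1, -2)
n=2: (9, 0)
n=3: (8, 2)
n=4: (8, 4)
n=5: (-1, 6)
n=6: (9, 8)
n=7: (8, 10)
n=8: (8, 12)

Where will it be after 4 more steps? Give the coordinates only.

(8, 20)

First: cycles through 8, -1, 9, 8 every 4 steps. Step 12 lands at position 0 of the cycle → 8.
Second: linear, +2 per step → 20 at step 12.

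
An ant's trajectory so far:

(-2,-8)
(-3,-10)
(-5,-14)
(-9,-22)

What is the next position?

The jumps are (-1,-2), (-2,-4), (-4,-8) — a geometric progression with ratio 2.
step 4: (-9,-22) + (-8,-16) → (-17,-38)

(-17,-38)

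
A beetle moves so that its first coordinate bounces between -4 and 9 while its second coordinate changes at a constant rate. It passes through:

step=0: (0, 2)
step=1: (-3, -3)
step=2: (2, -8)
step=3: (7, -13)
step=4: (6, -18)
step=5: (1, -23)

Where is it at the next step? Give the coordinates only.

The first coordinate travels 5 per step and bounces off the walls at -4 and 9.
  step 6: 1 → -4
The second coordinate changes by -5 each step: at step 6 it is -28.

(-4, -28)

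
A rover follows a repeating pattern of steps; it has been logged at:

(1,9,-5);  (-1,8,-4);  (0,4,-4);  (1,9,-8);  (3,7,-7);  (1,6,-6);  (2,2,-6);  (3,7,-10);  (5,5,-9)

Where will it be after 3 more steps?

Step-to-step displacements: (-2,-1,+1), (+1,-4,+0), (+1,+5,-4), (+2,-2,+1), (-2,-1,+1), (+1,-4,+0), (+1,+5,-4), (+2,-2,+1) — a repeating cycle of length 4.
step 9: apply (-2,-1,+1) → (3,4,-8)
step 10: apply (+1,-4,+0) → (4,0,-8)
step 11: apply (+1,+5,-4) → (5,5,-12)

(5,5,-12)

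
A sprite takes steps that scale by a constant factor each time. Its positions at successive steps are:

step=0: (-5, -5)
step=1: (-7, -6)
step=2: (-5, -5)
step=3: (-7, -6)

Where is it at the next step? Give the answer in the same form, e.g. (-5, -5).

The jumps are (-2, -1), (+2, +1), (-2, -1) — a geometric progression with ratio -1.
step 4: (-7, -6) + (+2, +1) → (-5, -5)

(-5, -5)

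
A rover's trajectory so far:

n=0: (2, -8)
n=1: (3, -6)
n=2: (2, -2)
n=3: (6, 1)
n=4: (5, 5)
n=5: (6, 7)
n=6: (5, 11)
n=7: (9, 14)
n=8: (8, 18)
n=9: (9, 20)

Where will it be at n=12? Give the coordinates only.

The moves between consecutive positions are (+1, +2), (-1, +4), (+4, +3), (-1, +4), (+1, +2), (-1, +4), (+4, +3), (-1, +4), (+1, +2); they repeat the 4-cycle [(+1, +2), (-1, +4), (+4, +3), (-1, +4)].
step 10: apply (-1, +4) → (8, 24)
step 11: apply (+4, +3) → (12, 27)
step 12: apply (-1, +4) → (11, 31)

(11, 31)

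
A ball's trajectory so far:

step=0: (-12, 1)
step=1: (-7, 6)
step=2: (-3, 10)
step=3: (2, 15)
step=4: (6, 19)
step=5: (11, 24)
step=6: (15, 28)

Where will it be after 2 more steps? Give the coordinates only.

Step-to-step displacements: (+5, +5), (+4, +4), (+5, +5), (+4, +4), (+5, +5), (+4, +4) — a repeating cycle of length 2.
step 7: apply (+5, +5) → (20, 33)
step 8: apply (+4, +4) → (24, 37)

(24, 37)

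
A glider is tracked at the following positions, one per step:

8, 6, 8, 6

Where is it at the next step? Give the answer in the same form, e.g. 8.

8

Consecutive displacements -2, +2, -2 scale by a factor of -1 each step.
step 4: 6 + 2 → 8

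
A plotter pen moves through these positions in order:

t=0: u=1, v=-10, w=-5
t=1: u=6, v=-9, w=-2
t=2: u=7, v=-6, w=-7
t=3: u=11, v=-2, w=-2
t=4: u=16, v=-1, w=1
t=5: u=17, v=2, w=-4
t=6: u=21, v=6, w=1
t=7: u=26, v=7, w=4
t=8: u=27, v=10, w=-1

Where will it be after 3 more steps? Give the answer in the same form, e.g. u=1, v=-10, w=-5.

u=37, v=18, w=2

Differencing gives (+5,+1,+3), (+1,+3,-5), (+4,+4,+5), (+5,+1,+3), (+1,+3,-5), (+4,+4,+5), (+5,+1,+3), (+1,+3,-5). This is the pattern (+5,+1,+3), (+1,+3,-5), (+4,+4,+5) repeated.
step 9: apply (+4,+4,+5) → u=31, v=14, w=4
step 10: apply (+5,+1,+3) → u=36, v=15, w=7
step 11: apply (+1,+3,-5) → u=37, v=18, w=2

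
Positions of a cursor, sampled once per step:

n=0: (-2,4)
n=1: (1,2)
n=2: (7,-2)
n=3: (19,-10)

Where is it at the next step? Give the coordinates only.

(43,-26)

Consecutive displacements (+3,-2), (+6,-4), (+12,-8) scale by a factor of 2 each step.
step 4: (19,-10) + (+24,-16) → (43,-26)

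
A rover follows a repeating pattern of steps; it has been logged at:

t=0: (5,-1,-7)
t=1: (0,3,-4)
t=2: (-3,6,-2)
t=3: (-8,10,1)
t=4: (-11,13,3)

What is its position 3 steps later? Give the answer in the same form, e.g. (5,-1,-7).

The moves between consecutive positions are (-5,+4,+3), (-3,+3,+2), (-5,+4,+3), (-3,+3,+2); they repeat the 2-cycle [(-5,+4,+3), (-3,+3,+2)].
step 5: apply (-5,+4,+3) → (-16,17,6)
step 6: apply (-3,+3,+2) → (-19,20,8)
step 7: apply (-5,+4,+3) → (-24,24,11)

(-24,24,11)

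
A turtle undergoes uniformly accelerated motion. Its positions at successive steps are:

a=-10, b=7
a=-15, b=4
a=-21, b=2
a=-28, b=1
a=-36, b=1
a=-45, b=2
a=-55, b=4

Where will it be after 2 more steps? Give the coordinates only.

Taking differences between consecutive positions: (-5, -3), (-6, -2), (-7, -1), (-8, +0), (-9, +1), (-10, +2). These grow by (-1, +1) each step.
step 7: a=-55, b=4 + (-11, +3) → a=-66, b=7
step 8: a=-66, b=7 + (-12, +4) → a=-78, b=11

a=-78, b=11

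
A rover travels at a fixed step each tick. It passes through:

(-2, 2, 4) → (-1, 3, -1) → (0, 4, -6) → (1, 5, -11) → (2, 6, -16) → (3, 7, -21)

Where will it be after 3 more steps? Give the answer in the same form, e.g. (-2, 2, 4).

Each step adds (+1, +1, -5) to the position.
step 6: (3, 7, -21) + (+1, +1, -5) → (4, 8, -26)
step 7: (4, 8, -26) + (+1, +1, -5) → (5, 9, -31)
step 8: (5, 9, -31) + (+1, +1, -5) → (6, 10, -36)

(6, 10, -36)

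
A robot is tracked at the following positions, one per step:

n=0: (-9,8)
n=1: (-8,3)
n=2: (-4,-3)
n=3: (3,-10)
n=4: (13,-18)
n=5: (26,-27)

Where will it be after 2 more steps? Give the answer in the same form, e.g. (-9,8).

Successive displacements: (+1,-5), (+4,-6), (+7,-7), (+10,-8), (+13,-9) — each changes by (+3,-1).
step 6: (26,-27) + (+16,-10) → (42,-37)
step 7: (42,-37) + (+19,-11) → (61,-48)

(61,-48)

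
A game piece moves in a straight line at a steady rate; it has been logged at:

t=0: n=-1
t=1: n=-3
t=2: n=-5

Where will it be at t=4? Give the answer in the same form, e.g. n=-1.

Each step adds -2 to the position.
step 3: -5 − 2 → n=-7
step 4: -7 − 2 → n=-9

n=-9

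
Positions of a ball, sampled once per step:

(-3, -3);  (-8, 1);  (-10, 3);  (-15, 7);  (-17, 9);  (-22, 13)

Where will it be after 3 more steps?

(-31, 21)

Step-to-step displacements: (-5, +4), (-2, +2), (-5, +4), (-2, +2), (-5, +4) — a repeating cycle of length 2.
step 6: apply (-2, +2) → (-24, 15)
step 7: apply (-5, +4) → (-29, 19)
step 8: apply (-2, +2) → (-31, 21)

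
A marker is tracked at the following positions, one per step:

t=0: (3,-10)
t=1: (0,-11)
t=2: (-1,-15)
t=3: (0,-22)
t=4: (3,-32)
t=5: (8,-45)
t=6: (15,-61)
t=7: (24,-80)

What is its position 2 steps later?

First differences are (-3,-1), (-1,-4), (+1,-7), (+3,-10), (+5,-13), (+7,-16), (+9,-19); their common second difference is (+2,-3) (constant acceleration).
step 8: (24,-80) + (+11,-22) → (35,-102)
step 9: (35,-102) + (+13,-25) → (48,-127)

(48,-127)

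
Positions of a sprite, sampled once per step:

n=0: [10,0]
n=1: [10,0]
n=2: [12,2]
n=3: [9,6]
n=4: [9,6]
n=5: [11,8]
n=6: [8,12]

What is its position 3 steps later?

[7,18]

Differencing gives [+0,+0], [+2,+2], [-3,+4], [+0,+0], [+2,+2], [-3,+4]. This is the pattern [+0,+0], [+2,+2], [-3,+4] repeated.
step 7: apply [+0,+0] → [8,12]
step 8: apply [+2,+2] → [10,14]
step 9: apply [-3,+4] → [7,18]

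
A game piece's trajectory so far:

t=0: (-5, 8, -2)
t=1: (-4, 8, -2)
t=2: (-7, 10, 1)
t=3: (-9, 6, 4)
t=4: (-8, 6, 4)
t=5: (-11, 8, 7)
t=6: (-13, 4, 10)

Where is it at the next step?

(-12, 4, 10)

Differencing gives (+1, +0, +0), (-3, +2, +3), (-2, -4, +3), (+1, +0, +0), (-3, +2, +3), (-2, -4, +3). This is the pattern (+1, +0, +0), (-3, +2, +3), (-2, -4, +3) repeated.
step 7: apply (+1, +0, +0) → (-12, 4, 10)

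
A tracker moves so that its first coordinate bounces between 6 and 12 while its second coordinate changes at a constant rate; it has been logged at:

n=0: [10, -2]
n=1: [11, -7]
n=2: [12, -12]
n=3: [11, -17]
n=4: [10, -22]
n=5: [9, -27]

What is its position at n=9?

[7, -47]

The first coordinate reflects between 6 and 12, moving 1 per step.
  step 6: 9 → 8
  step 7: 8 → 7
  step 8: 7 → 6
  step 9: 6 → 7
The second coordinate changes by -5 each step: at step 9 it is -47.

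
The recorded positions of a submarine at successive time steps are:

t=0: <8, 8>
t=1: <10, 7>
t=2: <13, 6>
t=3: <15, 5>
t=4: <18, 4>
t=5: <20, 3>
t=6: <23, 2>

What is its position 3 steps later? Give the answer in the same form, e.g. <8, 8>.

The moves between consecutive positions are <+2, -1>, <+3, -1>, <+2, -1>, <+3, -1>, <+2, -1>, <+3, -1>; they repeat the 2-cycle [<+2, -1>, <+3, -1>].
step 7: apply <+2, -1> → <25, 1>
step 8: apply <+3, -1> → <28, 0>
step 9: apply <+2, -1> → <30, -1>

<30, -1>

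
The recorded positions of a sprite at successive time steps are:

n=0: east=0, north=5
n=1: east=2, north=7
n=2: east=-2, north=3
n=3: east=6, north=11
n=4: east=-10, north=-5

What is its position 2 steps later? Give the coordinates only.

Consecutive displacements (+2, +2), (-4, -4), (+8, +8), (-16, -16) scale by a factor of -2 each step.
step 5: east=-10, north=-5 + (+32, +32) → east=22, north=27
step 6: east=22, north=27 + (-64, -64) → east=-42, north=-37

east=-42, north=-37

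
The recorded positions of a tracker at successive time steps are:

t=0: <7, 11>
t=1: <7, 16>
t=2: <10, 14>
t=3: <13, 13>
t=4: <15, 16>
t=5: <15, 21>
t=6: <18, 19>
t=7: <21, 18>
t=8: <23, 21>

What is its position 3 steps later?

Differencing gives <+0, +5>, <+3, -2>, <+3, -1>, <+2, +3>, <+0, +5>, <+3, -2>, <+3, -1>, <+2, +3>. This is the pattern <+0, +5>, <+3, -2>, <+3, -1>, <+2, +3> repeated.
step 9: apply <+0, +5> → <23, 26>
step 10: apply <+3, -2> → <26, 24>
step 11: apply <+3, -1> → <29, 23>

<29, 23>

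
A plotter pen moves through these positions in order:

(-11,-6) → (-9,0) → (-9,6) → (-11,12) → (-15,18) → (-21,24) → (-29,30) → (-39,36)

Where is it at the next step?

(-51,42)

Taking differences between consecutive positions: (+2,+6), (+0,+6), (-2,+6), (-4,+6), (-6,+6), (-8,+6), (-10,+6). These grow by (-2,+0) each step.
step 8: (-39,36) + (-12,+6) → (-51,42)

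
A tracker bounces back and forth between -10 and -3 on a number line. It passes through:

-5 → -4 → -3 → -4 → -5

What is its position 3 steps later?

-8

The value reflects between -10 and -3, moving 1 per step.
  step 5: -5 → -6
  step 6: -6 → -7
  step 7: -7 → -8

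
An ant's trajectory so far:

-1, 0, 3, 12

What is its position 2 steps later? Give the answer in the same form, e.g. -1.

Step-to-step displacements: +1, +3, +9; each is 3× the previous.
step 4: 12 + 27 → 39
step 5: 39 + 81 → 120

120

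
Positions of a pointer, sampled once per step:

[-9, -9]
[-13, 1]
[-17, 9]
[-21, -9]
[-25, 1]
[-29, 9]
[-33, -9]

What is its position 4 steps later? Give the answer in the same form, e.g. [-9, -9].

First: linear, -4 per step → -49 at step 10.
Second: cycles through -9, 1, 9 every 3 steps. Step 10 lands at position 1 of the cycle → 1.

[-49, 1]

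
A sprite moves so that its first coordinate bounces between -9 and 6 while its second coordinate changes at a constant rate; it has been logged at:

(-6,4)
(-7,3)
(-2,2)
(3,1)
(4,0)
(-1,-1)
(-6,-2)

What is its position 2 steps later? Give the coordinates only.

(-2,-4)

The first coordinate travels 5 per step and bounces off the walls at -9 and 6.
  step 7: -6 → -7
  step 8: -7 → -2
The second coordinate changes by -1 each step: at step 8 it is -4.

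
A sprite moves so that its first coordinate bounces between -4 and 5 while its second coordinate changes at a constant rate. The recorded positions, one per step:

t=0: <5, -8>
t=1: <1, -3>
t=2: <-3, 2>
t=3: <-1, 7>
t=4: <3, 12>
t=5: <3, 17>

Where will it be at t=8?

The first coordinate reflects between -4 and 5, moving 4 per step.
  step 6: 3 → -1
  step 7: -1 → -3
  step 8: -3 → 1
The second coordinate changes by +5 each step: at step 8 it is 32.

<1, 32>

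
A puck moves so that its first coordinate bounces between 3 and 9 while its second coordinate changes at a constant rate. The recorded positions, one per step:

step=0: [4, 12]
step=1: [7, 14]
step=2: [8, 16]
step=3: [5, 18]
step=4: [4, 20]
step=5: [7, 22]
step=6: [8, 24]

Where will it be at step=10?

[8, 32]

The first coordinate reflects between 3 and 9, moving 3 per step.
  step 7: 8 → 5
  step 8: 5 → 4
  step 9: 4 → 7
  step 10: 7 → 8
The second coordinate changes by +2 each step: at step 10 it is 32.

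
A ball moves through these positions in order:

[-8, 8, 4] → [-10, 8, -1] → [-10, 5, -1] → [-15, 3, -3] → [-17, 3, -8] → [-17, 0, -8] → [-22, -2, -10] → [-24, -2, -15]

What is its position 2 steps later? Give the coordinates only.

[-29, -7, -17]

Step-to-step displacements: [-2, +0, -5], [+0, -3, +0], [-5, -2, -2], [-2, +0, -5], [+0, -3, +0], [-5, -2, -2], [-2, +0, -5] — a repeating cycle of length 3.
step 8: apply [+0, -3, +0] → [-24, -5, -15]
step 9: apply [-5, -2, -2] → [-29, -7, -17]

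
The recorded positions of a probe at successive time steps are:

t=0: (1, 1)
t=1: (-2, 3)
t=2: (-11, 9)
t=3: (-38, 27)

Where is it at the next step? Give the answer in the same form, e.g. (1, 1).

(-119, 81)

Consecutive displacements (-3, +2), (-9, +6), (-27, +18) scale by a factor of 3 each step.
step 4: (-38, 27) + (-81, +54) → (-119, 81)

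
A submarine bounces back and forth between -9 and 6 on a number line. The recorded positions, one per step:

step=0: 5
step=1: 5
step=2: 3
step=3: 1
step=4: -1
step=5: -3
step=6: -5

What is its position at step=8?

-9

The value travels 2 per step and bounces off the walls at -9 and 6.
  step 7: -5 → -7
  step 8: -7 → -9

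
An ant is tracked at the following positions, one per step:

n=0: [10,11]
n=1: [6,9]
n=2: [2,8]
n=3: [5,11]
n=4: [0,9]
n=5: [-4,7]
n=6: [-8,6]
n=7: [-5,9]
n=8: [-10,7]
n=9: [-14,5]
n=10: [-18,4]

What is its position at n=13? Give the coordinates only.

Differencing gives [-4,-2], [-4,-1], [+3,+3], [-5,-2], [-4,-2], [-4,-1], [+3,+3], [-5,-2], [-4,-2], [-4,-1]. This is the pattern [-4,-2], [-4,-1], [+3,+3], [-5,-2] repeated.
step 11: apply [+3,+3] → [-15,7]
step 12: apply [-5,-2] → [-20,5]
step 13: apply [-4,-2] → [-24,3]

[-24,3]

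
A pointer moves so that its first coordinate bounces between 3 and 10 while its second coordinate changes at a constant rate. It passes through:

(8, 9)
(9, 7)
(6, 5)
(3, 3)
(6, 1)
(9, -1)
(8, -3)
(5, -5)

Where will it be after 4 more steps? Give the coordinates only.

(7, -13)

The first coordinate reflects between 3 and 10, moving 3 per step.
  step 8: 5 → 4
  step 9: 4 → 7
  step 10: 7 → 10
  step 11: 10 → 7
The second coordinate changes by -2 each step: at step 11 it is -13.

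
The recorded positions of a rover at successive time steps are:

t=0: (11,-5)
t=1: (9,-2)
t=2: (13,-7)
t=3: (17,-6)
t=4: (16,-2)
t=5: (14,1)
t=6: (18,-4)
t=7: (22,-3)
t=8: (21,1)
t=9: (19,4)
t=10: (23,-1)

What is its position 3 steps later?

(24,7)

Differencing gives (-2,+3), (+4,-5), (+4,+1), (-1,+4), (-2,+3), (+4,-5), (+4,+1), (-1,+4), (-2,+3), (+4,-5). This is the pattern (-2,+3), (+4,-5), (+4,+1), (-1,+4) repeated.
step 11: apply (+4,+1) → (27,0)
step 12: apply (-1,+4) → (26,4)
step 13: apply (-2,+3) → (24,7)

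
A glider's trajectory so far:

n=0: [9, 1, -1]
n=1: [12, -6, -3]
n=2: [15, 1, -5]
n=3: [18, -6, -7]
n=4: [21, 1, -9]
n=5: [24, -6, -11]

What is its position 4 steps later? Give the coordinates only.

First: linear, +3 per step → 36 at step 9.
Second: cycles through 1, -6 every 2 steps. Step 9 lands at position 1 of the cycle → -6.
Third: linear, -2 per step → -19 at step 9.

[36, -6, -19]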